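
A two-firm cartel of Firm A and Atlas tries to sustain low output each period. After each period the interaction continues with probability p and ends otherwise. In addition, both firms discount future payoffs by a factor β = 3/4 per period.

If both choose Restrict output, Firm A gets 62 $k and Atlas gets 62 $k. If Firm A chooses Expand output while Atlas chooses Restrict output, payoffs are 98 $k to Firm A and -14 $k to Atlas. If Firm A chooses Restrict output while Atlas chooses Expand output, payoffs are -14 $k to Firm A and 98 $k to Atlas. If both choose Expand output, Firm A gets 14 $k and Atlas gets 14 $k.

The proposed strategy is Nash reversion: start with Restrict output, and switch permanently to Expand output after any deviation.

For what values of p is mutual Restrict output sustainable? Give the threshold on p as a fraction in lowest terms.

4/7

Expected continuation weight on next period's payoff is β·p = 3/4·p, which plays the role of the discount factor.
Cooperation requires 3/4·p ≥ (98−62)/(98−14) = 3/7, hence p ≥ 4/7.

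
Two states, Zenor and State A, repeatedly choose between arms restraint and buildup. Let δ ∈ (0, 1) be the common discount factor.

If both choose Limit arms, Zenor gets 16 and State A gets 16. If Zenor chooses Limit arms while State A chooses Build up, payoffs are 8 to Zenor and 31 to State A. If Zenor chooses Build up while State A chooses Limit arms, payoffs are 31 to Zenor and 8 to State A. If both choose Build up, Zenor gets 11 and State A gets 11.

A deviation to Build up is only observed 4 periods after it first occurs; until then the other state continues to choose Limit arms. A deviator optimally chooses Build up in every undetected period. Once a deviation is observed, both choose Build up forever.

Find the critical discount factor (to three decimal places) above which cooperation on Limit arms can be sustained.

Deviating for the 4 undetected periods gains 31−16 = 15 per period over cooperation, then loses 16−11 = 5 per period forever once punishment starts.
Gain: 15(1 + δ + … + δ^3); loss: 5·δ^4/(1−δ).
No profitable deviation ⇔ 15(1−δ^4) ≤ 5·δ^4, i.e. δ^4 ≥ 15/(15+5) = 3/4.
Hence δ ≥ (3/4)^(1/4) ≈ 0.931.

0.931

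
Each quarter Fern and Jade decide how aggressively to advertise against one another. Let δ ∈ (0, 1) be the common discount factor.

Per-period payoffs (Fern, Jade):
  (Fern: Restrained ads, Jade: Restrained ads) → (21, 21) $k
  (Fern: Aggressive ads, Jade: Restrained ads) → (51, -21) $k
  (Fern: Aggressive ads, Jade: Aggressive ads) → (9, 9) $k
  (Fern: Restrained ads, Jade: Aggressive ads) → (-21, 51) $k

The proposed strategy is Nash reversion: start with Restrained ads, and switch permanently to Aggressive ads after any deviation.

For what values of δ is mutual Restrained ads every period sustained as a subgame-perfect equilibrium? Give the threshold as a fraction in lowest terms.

5/7

Cooperation forever yields 21 each period: 21/(1−δ).
Deviating yields 51 once, then 9 forever: 51 + 9δ/(1−δ).
No profitable deviation requires 21/(1−δ) ≥ 51 + 9δ/(1−δ).
Multiplying by (1−δ): 21 ≥ 51(1−δ) + 9δ = 51 − 42δ.
So 42δ ≥ 30, i.e. δ ≥ 30/42 = 5/7.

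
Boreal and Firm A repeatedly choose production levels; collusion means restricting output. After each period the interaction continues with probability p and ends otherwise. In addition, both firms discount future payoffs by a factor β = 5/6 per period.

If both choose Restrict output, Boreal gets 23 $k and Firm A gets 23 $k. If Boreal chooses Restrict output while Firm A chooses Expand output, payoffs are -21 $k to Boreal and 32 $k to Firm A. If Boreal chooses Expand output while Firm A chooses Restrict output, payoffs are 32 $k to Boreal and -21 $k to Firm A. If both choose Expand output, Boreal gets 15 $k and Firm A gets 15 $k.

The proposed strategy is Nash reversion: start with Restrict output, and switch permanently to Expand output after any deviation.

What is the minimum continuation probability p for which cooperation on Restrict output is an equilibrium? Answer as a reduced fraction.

54/85

With continuation probability p and discount β, the effective per-period discount factor is βp.
Grim-trigger IC: βp ≥ (32−23)/(32−15) = 9/17.
So p ≥ (9/17)/(5/6) = 54/85.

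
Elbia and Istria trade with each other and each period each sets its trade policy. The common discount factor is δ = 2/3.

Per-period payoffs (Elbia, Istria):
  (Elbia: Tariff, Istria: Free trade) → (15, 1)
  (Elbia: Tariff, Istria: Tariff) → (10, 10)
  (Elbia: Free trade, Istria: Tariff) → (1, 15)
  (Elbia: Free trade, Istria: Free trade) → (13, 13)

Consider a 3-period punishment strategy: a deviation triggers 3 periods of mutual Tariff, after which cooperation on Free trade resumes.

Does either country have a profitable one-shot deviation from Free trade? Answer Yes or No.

No

A one-shot deviation gives 15 now, then 10 for 3 periods, then back to 13.
Gain from deviating: (15−13) today; loss: (13−10) in each of the next 3 periods.
No-deviation condition: (13−10)(δ+…+δ^3) ≥ 15−13, i.e. δ+…+δ^3 ≥ 2/3.
At δ = 2/3: δ+…+δ^3 = 1.4074 ≥ 0.6667.
So cooperation is sustainable.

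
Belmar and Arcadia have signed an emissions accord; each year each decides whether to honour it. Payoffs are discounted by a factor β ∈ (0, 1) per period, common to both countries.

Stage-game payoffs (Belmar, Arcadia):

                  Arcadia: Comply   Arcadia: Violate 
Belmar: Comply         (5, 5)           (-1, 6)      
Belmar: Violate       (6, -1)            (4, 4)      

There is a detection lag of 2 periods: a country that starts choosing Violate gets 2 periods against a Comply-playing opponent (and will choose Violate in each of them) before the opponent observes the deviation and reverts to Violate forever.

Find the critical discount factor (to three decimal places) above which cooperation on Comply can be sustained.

Deviating for the 2 undetected periods gains 6−5 = 1 per period over cooperation, then loses 5−4 = 1 per period forever once punishment starts.
Gain: 1(1 + β + … + β^1); loss: 1·β^2/(1−β).
No profitable deviation ⇔ 1(1−β^2) ≤ 1·β^2, i.e. β^2 ≥ 1/(1+1) = 1/2.
Hence β ≥ (1/2)^(1/2) ≈ 0.707.

0.707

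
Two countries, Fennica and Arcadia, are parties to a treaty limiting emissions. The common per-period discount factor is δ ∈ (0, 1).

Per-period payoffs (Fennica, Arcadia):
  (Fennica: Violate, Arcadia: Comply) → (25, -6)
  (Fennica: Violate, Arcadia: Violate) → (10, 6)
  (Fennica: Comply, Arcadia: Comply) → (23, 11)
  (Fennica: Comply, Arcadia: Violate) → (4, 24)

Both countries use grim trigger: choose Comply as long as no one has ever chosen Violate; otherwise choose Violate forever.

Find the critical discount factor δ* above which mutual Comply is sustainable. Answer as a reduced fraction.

13/18

Fennica's threshold: (25−23)/(25−10) = 2/15.
Arcadia's threshold: (24−11)/(24−6) = 13/18.
2/15 < 13/18, so Arcadia binds and δ* = 13/18.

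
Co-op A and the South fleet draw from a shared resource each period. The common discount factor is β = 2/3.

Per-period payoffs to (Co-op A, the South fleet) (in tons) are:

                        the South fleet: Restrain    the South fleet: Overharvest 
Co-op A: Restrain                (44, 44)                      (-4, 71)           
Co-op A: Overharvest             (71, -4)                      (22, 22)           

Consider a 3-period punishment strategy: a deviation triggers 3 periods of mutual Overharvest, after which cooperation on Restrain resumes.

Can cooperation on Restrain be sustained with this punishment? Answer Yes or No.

Yes

Comparing payoff streams over the 4 periods until play realigns: cooperate → 44(1+β+…+β^3); deviate → 71 + 22(β+…+β^3).
Cooperation is sustained iff (44−22)(β+…+β^3) ≥ 71−44.
β+…+β^3 = 2/3·(1−(2/3)^3)/(1−2/3) = 1.4074, and (71−44)/(44−22) = 1.2273.
1.4074 ≥ 1.2273, so cooperation is sustainable.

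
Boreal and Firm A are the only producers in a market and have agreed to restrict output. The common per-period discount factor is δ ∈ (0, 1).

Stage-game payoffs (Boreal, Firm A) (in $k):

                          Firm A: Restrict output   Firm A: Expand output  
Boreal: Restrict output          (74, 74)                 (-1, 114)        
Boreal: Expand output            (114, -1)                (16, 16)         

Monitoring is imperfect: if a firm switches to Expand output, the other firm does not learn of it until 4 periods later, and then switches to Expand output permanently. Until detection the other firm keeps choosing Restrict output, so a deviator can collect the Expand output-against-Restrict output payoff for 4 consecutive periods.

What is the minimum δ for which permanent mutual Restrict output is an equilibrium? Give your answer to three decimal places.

The best deviation is to choose Expand output for all 4 undetected periods, earning 114 each, then 16 forever once detected.
Deviation value: 114(1−δ^4)/(1−δ) + 16δ^4/(1−δ); cooperation value: 74/(1−δ).
IC: 74 ≥ 114(1−δ^4) + 16δ^4 = 114 − 98δ^4.
So δ^4 ≥ 40/98 = 20/49, giving δ ≥ (20/49)^(1/4) ≈ 0.799.

0.799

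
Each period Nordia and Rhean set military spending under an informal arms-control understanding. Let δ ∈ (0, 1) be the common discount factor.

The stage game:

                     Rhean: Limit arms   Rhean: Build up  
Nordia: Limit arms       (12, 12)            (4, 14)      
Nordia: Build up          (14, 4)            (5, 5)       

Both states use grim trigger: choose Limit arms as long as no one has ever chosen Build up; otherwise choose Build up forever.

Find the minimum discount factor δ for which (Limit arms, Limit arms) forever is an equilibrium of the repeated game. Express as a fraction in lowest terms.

2/9

Cooperation forever yields 12 each period: 12/(1−δ).
Deviating yields 14 once, then 5 forever: 14 + 5δ/(1−δ).
No profitable deviation requires 12/(1−δ) ≥ 14 + 5δ/(1−δ).
Multiplying by (1−δ): 12 ≥ 14(1−δ) + 5δ = 14 − 9δ.
So 9δ ≥ 2, i.e. δ ≥ 2/9.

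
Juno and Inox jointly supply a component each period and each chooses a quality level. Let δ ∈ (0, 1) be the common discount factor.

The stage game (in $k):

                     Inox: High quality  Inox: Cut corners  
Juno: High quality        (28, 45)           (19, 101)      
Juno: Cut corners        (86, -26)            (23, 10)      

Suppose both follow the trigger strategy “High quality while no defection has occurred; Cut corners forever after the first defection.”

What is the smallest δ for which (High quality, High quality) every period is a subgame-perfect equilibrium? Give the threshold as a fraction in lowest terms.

For Juno: deviation gain 86−28 = 58, per-period punishment loss 28−23 = 5. IC gives δ ≥ 58/63.
For Inox: gain 56, loss 35 per period, so δ ≥ 56/91 = 8/13.
The tighter constraint is Juno's, so cooperation needs δ ≥ 58/63.

58/63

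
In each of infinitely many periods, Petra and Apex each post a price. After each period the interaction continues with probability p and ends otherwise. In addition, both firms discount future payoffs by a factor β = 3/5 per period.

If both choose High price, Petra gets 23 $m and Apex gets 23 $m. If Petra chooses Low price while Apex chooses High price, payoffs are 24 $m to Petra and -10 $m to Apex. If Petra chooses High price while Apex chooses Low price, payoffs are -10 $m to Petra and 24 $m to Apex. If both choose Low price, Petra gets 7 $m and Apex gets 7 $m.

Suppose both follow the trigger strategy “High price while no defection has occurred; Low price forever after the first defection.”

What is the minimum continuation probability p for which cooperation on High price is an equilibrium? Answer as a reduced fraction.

With continuation probability p and discount β, the effective per-period discount factor is βp.
Grim-trigger IC: βp ≥ (24−23)/(24−7) = 1/17.
So p ≥ (1/17)/(3/5) = 5/51.

5/51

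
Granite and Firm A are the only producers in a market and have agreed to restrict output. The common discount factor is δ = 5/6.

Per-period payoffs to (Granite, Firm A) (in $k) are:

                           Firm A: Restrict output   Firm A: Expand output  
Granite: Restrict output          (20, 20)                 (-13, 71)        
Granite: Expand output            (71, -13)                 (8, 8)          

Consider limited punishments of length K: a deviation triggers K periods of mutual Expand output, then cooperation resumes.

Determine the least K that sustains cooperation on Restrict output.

11

IC: δ(1−δ^K)/(1−δ) ≥ (71−20)/(20−8) = 17/4.
With δ = 5/6: need 1 − δ^K ≥ 17/4·(1−5/6)/(5/6), i.e. δ^K ≤ 0.1500.
Since (5/6)^10 = 0.1615 and (5/6)^11 = 0.1346, the smallest such K is 11.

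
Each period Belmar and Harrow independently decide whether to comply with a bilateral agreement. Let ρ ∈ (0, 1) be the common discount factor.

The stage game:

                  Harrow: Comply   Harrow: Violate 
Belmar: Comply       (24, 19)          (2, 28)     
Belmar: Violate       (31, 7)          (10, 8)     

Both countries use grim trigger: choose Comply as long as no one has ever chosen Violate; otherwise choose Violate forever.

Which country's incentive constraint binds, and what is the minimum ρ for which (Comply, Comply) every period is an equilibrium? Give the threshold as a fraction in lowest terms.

Belmar's threshold: (31−24)/(31−10) = 1/3.
Harrow's threshold: (28−19)/(28−8) = 9/20.
1/3 < 9/20, so Harrow binds and ρ* = 9/20.

Harrow; ρ ≥ 9/20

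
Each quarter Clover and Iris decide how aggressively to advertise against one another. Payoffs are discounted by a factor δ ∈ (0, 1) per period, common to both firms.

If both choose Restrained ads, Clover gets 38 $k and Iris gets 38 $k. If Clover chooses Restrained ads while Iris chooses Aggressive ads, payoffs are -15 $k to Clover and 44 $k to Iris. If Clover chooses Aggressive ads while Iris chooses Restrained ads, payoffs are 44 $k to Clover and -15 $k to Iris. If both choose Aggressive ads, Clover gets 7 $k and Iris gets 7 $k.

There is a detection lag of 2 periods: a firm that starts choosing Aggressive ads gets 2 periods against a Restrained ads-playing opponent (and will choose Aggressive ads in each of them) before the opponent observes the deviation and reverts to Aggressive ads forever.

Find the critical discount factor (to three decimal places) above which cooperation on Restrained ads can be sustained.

Deviating for the 2 undetected periods gains 44−38 = 6 per period over cooperation, then loses 38−7 = 31 per period forever once punishment starts.
Gain: 6(1 + δ + … + δ^1); loss: 31·δ^2/(1−δ).
No profitable deviation ⇔ 6(1−δ^2) ≤ 31·δ^2, i.e. δ^2 ≥ 6/(6+31) = 6/37.
Hence δ ≥ (6/37)^(1/2) ≈ 0.403.

0.403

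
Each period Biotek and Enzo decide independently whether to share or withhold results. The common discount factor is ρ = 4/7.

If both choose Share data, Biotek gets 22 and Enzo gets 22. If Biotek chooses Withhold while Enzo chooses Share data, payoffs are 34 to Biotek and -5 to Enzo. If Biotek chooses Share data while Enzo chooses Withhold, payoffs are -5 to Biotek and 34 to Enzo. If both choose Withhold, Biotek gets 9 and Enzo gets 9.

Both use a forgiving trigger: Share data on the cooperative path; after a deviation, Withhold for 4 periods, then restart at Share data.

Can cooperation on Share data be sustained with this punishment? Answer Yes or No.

A one-shot deviation gives 34 now, then 9 for 4 periods, then back to 22.
Gain from deviating: (34−22) today; loss: (22−9) in each of the next 4 periods.
No-deviation condition: (22−9)(ρ+…+ρ^4) ≥ 34−22, i.e. ρ+…+ρ^4 ≥ 12/13.
At ρ = 4/7: ρ+…+ρ^4 = 1.1912 ≥ 0.9231.
So cooperation is sustainable.

Yes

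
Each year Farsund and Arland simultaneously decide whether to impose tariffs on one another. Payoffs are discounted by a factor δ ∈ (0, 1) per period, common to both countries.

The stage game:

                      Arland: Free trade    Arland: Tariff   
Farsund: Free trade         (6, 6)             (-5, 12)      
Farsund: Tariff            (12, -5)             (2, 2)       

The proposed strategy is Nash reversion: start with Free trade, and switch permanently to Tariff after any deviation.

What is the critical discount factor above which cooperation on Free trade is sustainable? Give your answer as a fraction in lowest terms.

3/5

Under grim trigger the critical discount factor is (T−C)/(T−P) with T = 12, C = 6, P = 2.
δ* = (12−6)/(12−2) = 6/10 = 3/5.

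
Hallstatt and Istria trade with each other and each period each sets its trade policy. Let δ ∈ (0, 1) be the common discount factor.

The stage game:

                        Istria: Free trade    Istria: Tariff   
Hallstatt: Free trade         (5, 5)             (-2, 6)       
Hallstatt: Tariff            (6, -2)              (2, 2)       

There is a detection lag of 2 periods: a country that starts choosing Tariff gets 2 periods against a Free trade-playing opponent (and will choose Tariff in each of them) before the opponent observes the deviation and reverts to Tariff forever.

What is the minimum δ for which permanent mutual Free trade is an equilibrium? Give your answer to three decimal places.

0.500

The best deviation is to choose Tariff for all 2 undetected periods, earning 6 each, then 2 forever once detected.
Deviation value: 6(1−δ^2)/(1−δ) + 2δ^2/(1−δ); cooperation value: 5/(1−δ).
IC: 5 ≥ 6(1−δ^2) + 2δ^2 = 6 − 4δ^2.
So δ^2 ≥ 1/4, giving δ ≥ (1/4)^(1/2) ≈ 0.500.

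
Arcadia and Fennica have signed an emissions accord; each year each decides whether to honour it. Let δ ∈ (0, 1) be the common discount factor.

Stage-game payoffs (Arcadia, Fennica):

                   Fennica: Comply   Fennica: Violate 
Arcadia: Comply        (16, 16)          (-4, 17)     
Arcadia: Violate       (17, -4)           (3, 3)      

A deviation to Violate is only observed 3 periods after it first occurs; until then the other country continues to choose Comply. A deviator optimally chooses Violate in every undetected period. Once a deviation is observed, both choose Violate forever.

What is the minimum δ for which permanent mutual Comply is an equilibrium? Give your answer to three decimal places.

0.415

Deviating for the 3 undetected periods gains 17−16 = 1 per period over cooperation, then loses 16−3 = 13 per period forever once punishment starts.
Gain: 1(1 + δ + … + δ^2); loss: 13·δ^3/(1−δ).
No profitable deviation ⇔ 1(1−δ^3) ≤ 13·δ^3, i.e. δ^3 ≥ 1/(1+13) = 1/14.
Hence δ ≥ (1/14)^(1/3) ≈ 0.415.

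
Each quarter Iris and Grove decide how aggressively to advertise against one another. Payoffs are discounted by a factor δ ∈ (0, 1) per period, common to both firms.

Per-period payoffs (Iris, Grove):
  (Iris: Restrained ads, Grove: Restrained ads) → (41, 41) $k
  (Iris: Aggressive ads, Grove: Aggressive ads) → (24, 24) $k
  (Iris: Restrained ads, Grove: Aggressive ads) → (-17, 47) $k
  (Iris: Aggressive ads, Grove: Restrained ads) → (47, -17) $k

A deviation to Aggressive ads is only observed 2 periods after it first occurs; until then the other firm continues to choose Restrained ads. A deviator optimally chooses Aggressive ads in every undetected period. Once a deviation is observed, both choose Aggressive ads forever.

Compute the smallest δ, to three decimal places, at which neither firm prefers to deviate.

A deviator earns 47 for 2 periods, then 24 forever; cooperating earns 41 forever. Multiplying the IC by (1−δ):
41 ≥ 47(1−δ^2) + 24δ^2, so 23·δ^2 ≥ 6 and δ^2 ≥ 6/23.
δ ≥ (6/23)^(1/2) ≈ 0.511.

0.511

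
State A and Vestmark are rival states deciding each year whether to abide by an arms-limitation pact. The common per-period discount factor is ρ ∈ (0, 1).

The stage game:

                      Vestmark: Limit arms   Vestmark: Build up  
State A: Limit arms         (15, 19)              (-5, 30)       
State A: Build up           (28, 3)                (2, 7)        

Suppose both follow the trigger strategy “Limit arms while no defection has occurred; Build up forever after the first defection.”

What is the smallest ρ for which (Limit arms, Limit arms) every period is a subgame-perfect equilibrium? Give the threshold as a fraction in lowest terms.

1/2

State A: cooperation gives 15 each period; deviation gives 28 once then 2 forever.
  15/(1−ρ) ≥ 28 + 2ρ/(1−ρ) ⇒ ρ ≥ 13/26 = 1/2.
Vestmark: cooperation gives 19 each period; deviation gives 30 once then 7 forever.
  ρ ≥ 11/23.
Both must hold, so the binding constraint is State A's: ρ ≥ 1/2.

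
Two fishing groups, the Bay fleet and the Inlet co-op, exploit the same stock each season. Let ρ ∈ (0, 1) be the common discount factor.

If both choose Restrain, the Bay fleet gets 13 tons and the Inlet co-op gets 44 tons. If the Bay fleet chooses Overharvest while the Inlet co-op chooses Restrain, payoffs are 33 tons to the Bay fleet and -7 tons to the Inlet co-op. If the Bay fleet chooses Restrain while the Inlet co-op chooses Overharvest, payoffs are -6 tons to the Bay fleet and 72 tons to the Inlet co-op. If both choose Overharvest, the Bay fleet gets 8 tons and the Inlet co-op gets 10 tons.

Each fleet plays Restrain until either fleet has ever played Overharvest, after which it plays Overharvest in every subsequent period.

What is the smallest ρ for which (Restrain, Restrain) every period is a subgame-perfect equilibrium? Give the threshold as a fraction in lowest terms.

the Bay fleet's threshold: (33−13)/(33−8) = 4/5.
the Inlet co-op's threshold: (72−44)/(72−10) = 14/31.
4/5 > 14/31, so the Bay fleet binds and ρ* = 4/5.

4/5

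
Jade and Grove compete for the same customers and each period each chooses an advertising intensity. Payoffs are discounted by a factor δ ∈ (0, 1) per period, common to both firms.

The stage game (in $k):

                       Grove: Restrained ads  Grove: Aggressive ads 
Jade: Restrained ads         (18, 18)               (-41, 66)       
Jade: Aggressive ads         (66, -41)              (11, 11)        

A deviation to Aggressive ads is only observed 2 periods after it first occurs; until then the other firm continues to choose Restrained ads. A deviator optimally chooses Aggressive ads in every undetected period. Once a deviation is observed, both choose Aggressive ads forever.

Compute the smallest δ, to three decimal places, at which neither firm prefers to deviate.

The best deviation is to choose Aggressive ads for all 2 undetected periods, earning 66 each, then 11 forever once detected.
Deviation value: 66(1−δ^2)/(1−δ) + 11δ^2/(1−δ); cooperation value: 18/(1−δ).
IC: 18 ≥ 66(1−δ^2) + 11δ^2 = 66 − 55δ^2.
So δ^2 ≥ 48/55, giving δ ≥ (48/55)^(1/2) ≈ 0.934.

0.934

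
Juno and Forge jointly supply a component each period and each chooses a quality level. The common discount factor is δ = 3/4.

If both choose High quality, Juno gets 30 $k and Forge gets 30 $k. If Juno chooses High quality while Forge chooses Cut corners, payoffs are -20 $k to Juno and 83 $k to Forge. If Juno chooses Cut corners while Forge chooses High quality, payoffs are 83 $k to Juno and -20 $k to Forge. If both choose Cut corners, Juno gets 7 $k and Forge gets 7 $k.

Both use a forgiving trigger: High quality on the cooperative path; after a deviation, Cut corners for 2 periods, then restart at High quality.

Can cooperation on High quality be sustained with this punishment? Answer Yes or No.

A one-shot deviation gives 83 now, then 7 for 2 periods, then back to 30.
Gain from deviating: (83−30) today; loss: (30−7) in each of the next 2 periods.
No-deviation condition: (30−7)(δ+…+δ^2) ≥ 83−30, i.e. δ+…+δ^2 ≥ 53/23.
At δ = 3/4: δ+…+δ^2 = 1.3125 < 2.3043.
So cooperation is not sustainable.

No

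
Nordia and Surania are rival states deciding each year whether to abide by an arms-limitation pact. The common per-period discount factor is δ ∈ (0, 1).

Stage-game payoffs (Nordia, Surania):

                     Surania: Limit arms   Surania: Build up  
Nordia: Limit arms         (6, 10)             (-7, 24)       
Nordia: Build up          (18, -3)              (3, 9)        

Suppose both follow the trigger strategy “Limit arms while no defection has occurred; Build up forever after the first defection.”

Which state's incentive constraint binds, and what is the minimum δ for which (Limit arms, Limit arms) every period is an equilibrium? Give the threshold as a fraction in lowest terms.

For Nordia: deviation gain 18−6 = 12, per-period punishment loss 6−3 = 3. IC gives δ ≥ 12/15 = 4/5.
For Surania: gain 14, loss 1 per period, so δ ≥ 14/15.
The tighter constraint is Surania's, so cooperation needs δ ≥ 14/15.

Surania; δ ≥ 14/15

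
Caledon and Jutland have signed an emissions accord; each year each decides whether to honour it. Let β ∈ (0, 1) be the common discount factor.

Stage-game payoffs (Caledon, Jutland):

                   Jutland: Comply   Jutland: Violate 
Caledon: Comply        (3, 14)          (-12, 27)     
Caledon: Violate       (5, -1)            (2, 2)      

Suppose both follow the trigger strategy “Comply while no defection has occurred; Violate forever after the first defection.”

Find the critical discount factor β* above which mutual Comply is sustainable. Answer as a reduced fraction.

2/3

Caledon: cooperation gives 3 each period; deviation gives 5 once then 2 forever.
  3/(1−β) ≥ 5 + 2β/(1−β) ⇒ β ≥ 2/3.
Jutland: cooperation gives 14 each period; deviation gives 27 once then 2 forever.
  β ≥ 13/25.
Both must hold, so the binding constraint is Caledon's: β ≥ 2/3.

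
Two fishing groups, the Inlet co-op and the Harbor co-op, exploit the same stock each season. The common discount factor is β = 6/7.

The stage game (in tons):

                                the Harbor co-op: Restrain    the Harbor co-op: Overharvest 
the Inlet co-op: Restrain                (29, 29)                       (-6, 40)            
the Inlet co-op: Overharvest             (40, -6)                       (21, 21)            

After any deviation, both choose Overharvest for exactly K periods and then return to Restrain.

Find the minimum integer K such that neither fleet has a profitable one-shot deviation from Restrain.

2

No profitable deviation requires (29−21)(β+…+β^K) ≥ 40−29, i.e. β+…+β^K ≥ 11/8 ≈ 1.3750.
With β = 6/7, the partial sums are K=1: 0.8571, K=2: 1.5918.
K = 2 is the first length at which the sum reaches 1.3750.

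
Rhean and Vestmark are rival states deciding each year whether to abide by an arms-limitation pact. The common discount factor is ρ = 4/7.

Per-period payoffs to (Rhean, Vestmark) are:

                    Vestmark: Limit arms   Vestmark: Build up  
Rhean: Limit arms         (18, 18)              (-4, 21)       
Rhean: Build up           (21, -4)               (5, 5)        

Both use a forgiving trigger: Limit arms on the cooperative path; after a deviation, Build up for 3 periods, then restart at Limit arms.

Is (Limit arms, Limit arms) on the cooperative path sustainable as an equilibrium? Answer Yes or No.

Yes

A one-shot deviation gives 21 now, then 5 for 3 periods, then back to 18.
Gain from deviating: (21−18) today; loss: (18−5) in each of the next 3 periods.
No-deviation condition: (18−5)(ρ+…+ρ^3) ≥ 21−18, i.e. ρ+…+ρ^3 ≥ 3/13.
At ρ = 4/7: ρ+…+ρ^3 = 1.0845 ≥ 0.2308.
So cooperation is sustainable.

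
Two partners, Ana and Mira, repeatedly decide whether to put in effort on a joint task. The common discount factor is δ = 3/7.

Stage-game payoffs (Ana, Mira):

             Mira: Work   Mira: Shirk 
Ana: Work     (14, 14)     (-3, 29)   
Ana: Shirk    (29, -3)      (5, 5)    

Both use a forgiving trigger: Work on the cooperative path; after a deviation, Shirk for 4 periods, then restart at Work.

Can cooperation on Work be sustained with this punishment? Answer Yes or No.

No

IC: δ+…+δ^4 ≥ (29−14)/(14−5) = 5/3.
At δ = 3/7: partial sum = 0.7247 < 1.6667. Cooperation not sustainable.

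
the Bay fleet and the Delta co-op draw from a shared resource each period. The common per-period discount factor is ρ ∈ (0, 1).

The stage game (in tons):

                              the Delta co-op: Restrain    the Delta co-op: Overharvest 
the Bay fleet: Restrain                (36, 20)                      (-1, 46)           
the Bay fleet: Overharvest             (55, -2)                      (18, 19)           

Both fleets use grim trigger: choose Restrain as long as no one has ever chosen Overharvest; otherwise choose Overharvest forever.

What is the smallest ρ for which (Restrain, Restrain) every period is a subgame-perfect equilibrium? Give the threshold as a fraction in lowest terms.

26/27

For the Bay fleet: deviation gain 55−36 = 19, per-period punishment loss 36−18 = 18. IC gives ρ ≥ 19/37.
For the Delta co-op: gain 26, loss 1 per period, so ρ ≥ 26/27.
The tighter constraint is the Delta co-op's, so cooperation needs ρ ≥ 26/27.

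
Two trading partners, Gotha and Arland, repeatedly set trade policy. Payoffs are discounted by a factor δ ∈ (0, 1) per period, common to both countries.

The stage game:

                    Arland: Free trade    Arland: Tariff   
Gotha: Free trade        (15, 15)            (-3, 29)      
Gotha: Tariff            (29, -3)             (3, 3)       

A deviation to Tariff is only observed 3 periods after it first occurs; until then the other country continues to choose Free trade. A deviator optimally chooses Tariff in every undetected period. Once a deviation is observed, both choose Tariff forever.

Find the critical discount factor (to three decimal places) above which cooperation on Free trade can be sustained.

0.814

A deviator earns 29 for 3 periods, then 3 forever; cooperating earns 15 forever. Multiplying the IC by (1−δ):
15 ≥ 29(1−δ^3) + 3δ^3, so 26·δ^3 ≥ 14 and δ^3 ≥ 7/13.
δ ≥ (7/13)^(1/3) ≈ 0.814.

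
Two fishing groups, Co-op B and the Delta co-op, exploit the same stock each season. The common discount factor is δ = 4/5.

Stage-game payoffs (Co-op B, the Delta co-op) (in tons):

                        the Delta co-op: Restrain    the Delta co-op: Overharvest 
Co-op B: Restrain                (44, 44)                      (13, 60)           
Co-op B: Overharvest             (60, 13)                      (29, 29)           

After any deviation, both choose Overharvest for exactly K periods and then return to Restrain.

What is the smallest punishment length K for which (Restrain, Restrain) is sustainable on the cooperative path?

Need Σ_{k=1}^{K} δ^k ≥ (60−44)/(44−29) = 1.0667 at δ = 4/5.
At K = 1 the sum is 0.8000 < 1.0667; at K = 2 it is 1.4400 ≥ 1.0667.
So the minimum punishment length is K = 2.

2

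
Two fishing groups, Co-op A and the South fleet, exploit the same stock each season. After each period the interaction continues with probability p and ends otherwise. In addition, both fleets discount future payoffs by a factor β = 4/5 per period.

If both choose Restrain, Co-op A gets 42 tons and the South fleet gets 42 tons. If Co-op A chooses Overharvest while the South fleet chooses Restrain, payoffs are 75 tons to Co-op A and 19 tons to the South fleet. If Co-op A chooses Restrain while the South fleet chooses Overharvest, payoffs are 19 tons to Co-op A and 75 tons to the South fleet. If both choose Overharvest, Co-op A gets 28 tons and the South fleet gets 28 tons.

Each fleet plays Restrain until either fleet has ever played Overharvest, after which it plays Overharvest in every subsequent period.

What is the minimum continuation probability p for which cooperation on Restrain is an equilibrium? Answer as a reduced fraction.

Expected continuation weight on next period's payoff is β·p = 4/5·p, which plays the role of the discount factor.
Cooperation requires 4/5·p ≥ (75−42)/(75−28) = 33/47, hence p ≥ 165/188.

165/188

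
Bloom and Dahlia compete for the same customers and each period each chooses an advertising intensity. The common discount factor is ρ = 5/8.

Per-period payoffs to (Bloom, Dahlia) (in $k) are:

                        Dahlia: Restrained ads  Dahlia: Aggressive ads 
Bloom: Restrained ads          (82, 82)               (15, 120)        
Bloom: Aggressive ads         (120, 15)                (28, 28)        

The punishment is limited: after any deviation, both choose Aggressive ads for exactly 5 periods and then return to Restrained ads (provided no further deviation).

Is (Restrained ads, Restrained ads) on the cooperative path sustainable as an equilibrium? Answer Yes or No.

A one-shot deviation gives 120 now, then 28 for 5 periods, then back to 82.
Gain from deviating: (120−82) today; loss: (82−28) in each of the next 5 periods.
No-deviation condition: (82−28)(ρ+…+ρ^5) ≥ 120−82, i.e. ρ+…+ρ^5 ≥ 19/27.
At ρ = 5/8: ρ+…+ρ^5 = 1.5077 ≥ 0.7037.
So cooperation is sustainable.

Yes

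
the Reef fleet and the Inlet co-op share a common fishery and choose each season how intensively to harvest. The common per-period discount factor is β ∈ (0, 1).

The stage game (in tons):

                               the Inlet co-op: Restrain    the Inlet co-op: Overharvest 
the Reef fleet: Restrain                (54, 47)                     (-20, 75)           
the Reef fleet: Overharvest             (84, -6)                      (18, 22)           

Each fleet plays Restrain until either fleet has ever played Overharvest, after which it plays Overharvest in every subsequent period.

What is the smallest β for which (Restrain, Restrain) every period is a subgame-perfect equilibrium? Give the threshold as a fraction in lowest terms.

28/53

the Reef fleet's threshold: (84−54)/(84−18) = 5/11.
the Inlet co-op's threshold: (75−47)/(75−22) = 28/53.
5/11 < 28/53, so the Inlet co-op binds and β* = 28/53.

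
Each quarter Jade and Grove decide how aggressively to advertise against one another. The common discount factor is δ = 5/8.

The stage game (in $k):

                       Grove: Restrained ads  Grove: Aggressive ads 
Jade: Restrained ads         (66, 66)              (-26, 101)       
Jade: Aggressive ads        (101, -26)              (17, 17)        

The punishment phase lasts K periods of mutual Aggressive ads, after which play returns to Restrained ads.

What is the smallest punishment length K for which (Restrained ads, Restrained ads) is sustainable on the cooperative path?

No profitable deviation requires (66−17)(δ+…+δ^K) ≥ 101−66, i.e. δ+…+δ^K ≥ 5/7 ≈ 0.7143.
With δ = 5/8, the partial sums are K=1: 0.6250, K=2: 1.0156.
K = 2 is the first length at which the sum reaches 0.7143.

2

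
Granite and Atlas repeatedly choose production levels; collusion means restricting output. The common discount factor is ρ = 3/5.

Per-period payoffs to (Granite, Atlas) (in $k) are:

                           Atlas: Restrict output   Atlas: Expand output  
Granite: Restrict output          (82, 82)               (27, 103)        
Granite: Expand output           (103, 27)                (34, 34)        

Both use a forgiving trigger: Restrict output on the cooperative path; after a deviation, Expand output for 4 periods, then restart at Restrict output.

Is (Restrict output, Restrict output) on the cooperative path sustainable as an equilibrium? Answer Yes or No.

IC: ρ+…+ρ^4 ≥ (103−82)/(82−34) = 7/16.
At ρ = 3/5: partial sum = 1.3056 ≥ 0.4375. Cooperation sustainable.

Yes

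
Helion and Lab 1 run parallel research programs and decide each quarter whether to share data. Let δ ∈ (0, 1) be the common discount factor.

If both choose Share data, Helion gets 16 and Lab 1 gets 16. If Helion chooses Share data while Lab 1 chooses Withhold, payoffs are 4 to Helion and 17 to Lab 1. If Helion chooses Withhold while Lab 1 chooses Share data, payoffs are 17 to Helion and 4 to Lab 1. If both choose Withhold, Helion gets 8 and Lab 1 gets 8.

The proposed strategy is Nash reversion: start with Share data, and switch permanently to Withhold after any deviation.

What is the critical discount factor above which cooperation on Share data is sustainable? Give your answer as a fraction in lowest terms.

Under grim trigger the critical discount factor is (T−C)/(T−P) with T = 17, C = 16, P = 8.
δ* = (17−16)/(17−8) = 1/9.

1/9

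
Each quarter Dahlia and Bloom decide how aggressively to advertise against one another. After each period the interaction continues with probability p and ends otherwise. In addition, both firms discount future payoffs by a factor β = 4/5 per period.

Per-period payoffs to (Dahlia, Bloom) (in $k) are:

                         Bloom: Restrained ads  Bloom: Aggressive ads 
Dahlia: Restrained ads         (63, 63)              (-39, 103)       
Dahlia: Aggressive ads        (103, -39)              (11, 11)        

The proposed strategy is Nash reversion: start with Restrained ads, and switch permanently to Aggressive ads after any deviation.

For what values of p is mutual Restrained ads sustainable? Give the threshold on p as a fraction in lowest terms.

25/46

With continuation probability p and discount β, the effective per-period discount factor is βp.
Grim-trigger IC: βp ≥ (103−63)/(103−11) = 10/23.
So p ≥ (10/23)/(4/5) = 25/46.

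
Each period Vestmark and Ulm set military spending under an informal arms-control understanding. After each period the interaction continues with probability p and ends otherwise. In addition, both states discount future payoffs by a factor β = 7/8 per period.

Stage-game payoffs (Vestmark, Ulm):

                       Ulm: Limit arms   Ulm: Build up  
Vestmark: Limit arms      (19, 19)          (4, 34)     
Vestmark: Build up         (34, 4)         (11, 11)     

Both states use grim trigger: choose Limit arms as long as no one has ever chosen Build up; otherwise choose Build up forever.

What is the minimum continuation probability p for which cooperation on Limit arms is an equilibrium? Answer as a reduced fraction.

With continuation probability p and discount β, the effective per-period discount factor is βp.
Grim-trigger IC: βp ≥ (34−19)/(34−11) = 15/23.
So p ≥ (15/23)/(7/8) = 120/161.

120/161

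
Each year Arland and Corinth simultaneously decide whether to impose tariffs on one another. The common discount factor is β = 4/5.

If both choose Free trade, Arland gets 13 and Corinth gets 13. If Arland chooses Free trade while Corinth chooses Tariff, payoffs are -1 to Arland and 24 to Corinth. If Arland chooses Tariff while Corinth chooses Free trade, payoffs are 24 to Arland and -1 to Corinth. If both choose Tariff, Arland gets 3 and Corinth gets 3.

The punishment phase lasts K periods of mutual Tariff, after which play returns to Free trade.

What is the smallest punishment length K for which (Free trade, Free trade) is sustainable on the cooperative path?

Need Σ_{k=1}^{K} β^k ≥ (24−13)/(13−3) = 1.1000 at β = 4/5.
At K = 1 the sum is 0.8000 < 1.1000; at K = 2 it is 1.4400 ≥ 1.1000.
So the minimum punishment length is K = 2.

2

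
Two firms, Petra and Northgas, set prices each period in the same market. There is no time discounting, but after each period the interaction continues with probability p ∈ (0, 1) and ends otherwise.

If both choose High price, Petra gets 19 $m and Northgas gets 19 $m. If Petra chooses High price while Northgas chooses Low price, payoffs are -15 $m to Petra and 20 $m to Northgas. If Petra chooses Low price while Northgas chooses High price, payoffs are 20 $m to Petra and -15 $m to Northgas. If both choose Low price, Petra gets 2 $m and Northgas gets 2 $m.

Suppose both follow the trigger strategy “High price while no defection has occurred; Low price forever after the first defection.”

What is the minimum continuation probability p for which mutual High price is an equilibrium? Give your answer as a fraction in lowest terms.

1/18

Expected cooperation value is 19 + p·19 + p²·19 + … = 19/(1−p); deviation gives 20 + p·2/(1−p).
19 ≥ 20(1−p) + 2p ⇒ 18p ≥ 1 ⇒ p ≥ 1/18.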